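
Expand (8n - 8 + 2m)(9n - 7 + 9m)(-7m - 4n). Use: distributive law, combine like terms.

-864mn² - 288n³ + 1240mn + 512n² - 702m²n - 392m - 224n + 602m² - 126m³

(8n - 8 + 2m)(9n - 7 + 9m)(-7m - 4n)
= (72n² - 56n + 72mn - 72n + 56 - 72m + 18mn - 14m + 18m²)(-7m - 4n)    [distributive law]
= (72n² - 128n + 90mn + 56 - 86m + 18m²)(-7m - 4n)    [combine like terms]
= -504mn² - 288n³ + 896mn + 512n² - 630m²n - 360mn² - 392m - 224n + 602m² + 344mn - 126m³ - 72m²n    [distributive law]
= -864mn² - 288n³ + 1240mn + 512n² - 702m²n - 392m - 224n + 602m² - 126m³    [combine like terms]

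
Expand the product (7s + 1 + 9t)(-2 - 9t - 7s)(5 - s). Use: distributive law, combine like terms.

-103s - 224s^2 - 603st + 126s^2t + 49s^3 - 10 - 135t - 405t^2 + 81st^2

(7s + 1 + 9t)(-2 - 9t - 7s)(5 - s)
= (-14s - 63st - 49s^2 - 2 - 9t - 7s - 18t - 81t^2 - 63st)(5 - s)    [distributive law]
= (-21s - 126st - 49s^2 - 2 - 27t - 81t^2)(5 - s)    [combine like terms]
= -105s + 21s^2 - 630st + 126s^2t - 245s^2 + 49s^3 - 10 + 2s - 135t + 27st - 405t^2 + 81st^2    [distributive law]
= -103s - 224s^2 - 603st + 126s^2t + 49s^3 - 10 - 135t - 405t^2 + 81st^2    [combine like terms]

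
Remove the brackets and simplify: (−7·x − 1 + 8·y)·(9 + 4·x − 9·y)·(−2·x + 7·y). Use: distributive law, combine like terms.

134·x^2 − 631·x·y + 56·x^3 − 386·x^2·y + 809·x·y^2 + 18·x − 63·y + 567·y^2 − 504·y^3

(−7·x − 1 + 8·y)·(9 + 4·x − 9·y)·(−2·x + 7·y)
= (−63·x − 28·x^2 + 63·x·y − 9 − 4·x + 9·y + 72·y + 32·x·y − 72·y^2)·(−2·x + 7·y)    [distributive law]
= (−67·x − 28·x^2 + 95·x·y − 9 + 81·y − 72·y^2)·(−2·x + 7·y)    [combine like terms]
= 134·x^2 − 469·x·y + 56·x^3 − 196·x^2·y − 190·x^2·y + 665·x·y^2 + 18·x − 63·y − 162·x·y + 567·y^2 + 144·x·y^2 − 504·y^3    [distributive law]
= 134·x^2 − 631·x·y + 56·x^3 − 386·x^2·y + 809·x·y^2 + 18·x − 63·y + 567·y^2 − 504·y^3    [combine like terms]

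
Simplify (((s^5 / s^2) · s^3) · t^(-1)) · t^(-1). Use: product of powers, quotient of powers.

s^6t^(-2)

(((s^5 / s^2) · s^3) · t^(-1)) · t^(-1)
= ((s^3 · s^3) · t^(-1)) · t^(-1)    [quotient of powers]
= (s^6 · t^(-1)) · t^(-1)    [product of powers]
= s^6t^(-2)    [product of powers]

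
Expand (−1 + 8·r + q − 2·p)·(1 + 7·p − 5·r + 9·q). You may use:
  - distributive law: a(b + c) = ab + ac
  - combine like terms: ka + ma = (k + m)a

(−1 + 8·r + q − 2·p)·(1 + 7·p − 5·r + 9·q)
= −1 − 7·p + 5·r − 9·q + 8·r + 56·p·r − 40·r^2 + 72·q·r + q + 7·p·q − 5·q·r + 9·q^2 − 2·p − 14·p^2 + 10·p·r − 18·p·q    [distributive law]
= −1 − 9·p + 13·r − 8·q + 66·p·r − 40·r^2 + 67·q·r − 11·p·q + 9·q^2 − 14·p^2    [combine like terms]

−1 − 9·p + 13·r − 8·q + 66·p·r − 40·r^2 + 67·q·r − 11·p·q + 9·q^2 − 14·p^2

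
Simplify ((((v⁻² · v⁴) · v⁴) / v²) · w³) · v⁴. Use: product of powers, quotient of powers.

v⁸w³

((((v⁻² · v⁴) · v⁴) / v²) · w³) · v⁴
= (((v² · v⁴) / v²) · w³) · v⁴    [product of powers]
= ((v⁶ / v²) · w³) · v⁴    [product of powers]
= (v⁴ · w³) · v⁴    [quotient of powers]
= v⁸w³    [product of powers]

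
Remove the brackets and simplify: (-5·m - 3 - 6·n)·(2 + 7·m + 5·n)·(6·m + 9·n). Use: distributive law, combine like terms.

(-5·m - 3 - 6·n)·(2 + 7·m + 5·n)·(6·m + 9·n)
= (-10·m - 35·m^2 - 25·m·n - 6 - 21·m - 15·n - 12·n - 42·m·n - 30·n^2)·(6·m + 9·n)    [distributive law]
= (-31·m - 35·m^2 - 67·m·n - 6 - 27·n - 30·n^2)·(6·m + 9·n)    [combine like terms]
= -186·m^2 - 279·m·n - 210·m^3 - 315·m^2·n - 402·m^2·n - 603·m·n^2 - 36·m - 54·n - 162·m·n - 243·n^2 - 180·m·n^2 - 270·n^3    [distributive law]
= -186·m^2 - 441·m·n - 210·m^3 - 717·m^2·n - 783·m·n^2 - 36·m - 54·n - 243·n^2 - 270·n^3    [combine like terms]

-186·m^2 - 441·m·n - 210·m^3 - 717·m^2·n - 783·m·n^2 - 36·m - 54·n - 243·n^2 - 270·n^3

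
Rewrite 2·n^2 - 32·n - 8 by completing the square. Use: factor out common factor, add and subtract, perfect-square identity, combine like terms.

2(n - 8)^2 - 136

2·n^2 - 32·n - 8
= 2(n^2 - 16·n) - 8    [factor out 2 from the n-terms]
= 2(n^2 - 16·n + 64 - 64) - 8    [add and subtract 64 inside the bracket]
= 2(n - 8)^2 - 128 - 8    [perfect-square identity]
= 2(n - 8)^2 - 136    [combine constants]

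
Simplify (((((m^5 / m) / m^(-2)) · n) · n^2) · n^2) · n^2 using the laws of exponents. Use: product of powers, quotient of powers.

m^6n^7

(((((m^5 / m) / m^(-2)) · n) · n^2) · n^2) · n^2
= ((((m^4 / m^(-2)) · n) · n^2) · n^2) · n^2    [quotient of powers]
= (((m^6 · n) · n^2) · n^2) · n^2    [quotient of powers]
= m^6n^7    [product of powers]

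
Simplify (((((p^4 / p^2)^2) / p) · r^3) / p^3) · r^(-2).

r

(((((p^4 / p^2)^2) / p) · r^3) / p^3) · r^(-2)
= ((((((p^4)^2) / ((p^2)^2)) / p) · r^3) / p^3) · r^(-2)    [power of a quotient]
= ((((p^8 / ((p^2)^2)) / p) · r^3) / p^3) · r^(-2)    [power of a power]
= ((((p^8 / p^4) / p) · r^3) / p^3) · r^(-2)    [power of a power]
= (((p^4 / p) · r^3) / p^3) · r^(-2)    [quotient of powers]
= ((p^3 · r^3) / p^3) · r^(-2)    [quotient of powers]
= r    [quotient of powers; product of powers]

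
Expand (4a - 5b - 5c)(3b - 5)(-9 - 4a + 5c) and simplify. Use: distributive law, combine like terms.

-208ab - 48a^2b + 120abc + 180a + 80a^2 - 200ac + 135b^2 + 60ab^2 - 75b^2c - 225b + 260bc - 75bc^2 - 225c + 125c^2

(4a - 5b - 5c)(3b - 5)(-9 - 4a + 5c)
= (12ab - 20a - 15b^2 + 25b - 15bc + 25c)(-9 - 4a + 5c)    [distributive law]
= -108ab - 48a^2b + 60abc + 180a + 80a^2 - 100ac + 135b^2 + 60ab^2 - 75b^2c - 225b - 100ab + 125bc + 135bc + 60abc - 75bc^2 - 225c - 100ac + 125c^2    [distributive law]
= -208ab - 48a^2b + 120abc + 180a + 80a^2 - 200ac + 135b^2 + 60ab^2 - 75b^2c - 225b + 260bc - 75bc^2 - 225c + 125c^2    [combine like terms]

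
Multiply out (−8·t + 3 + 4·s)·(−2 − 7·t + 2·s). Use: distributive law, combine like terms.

(−8·t + 3 + 4·s)·(−2 − 7·t + 2·s)
= 16·t + 56·t² − 16·s·t − 6 − 21·t + 6·s − 8·s − 28·s·t + 8·s²    [distributive law]
= −5·t + 56·t² − 44·s·t − 6 − 2·s + 8·s²    [combine like terms]

−5·t + 56·t² − 44·s·t − 6 − 2·s + 8·s²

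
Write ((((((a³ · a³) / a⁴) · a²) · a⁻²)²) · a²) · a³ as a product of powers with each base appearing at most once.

a⁹

((((((a³ · a³) / a⁴) · a²) · a⁻²)²) · a²) · a³
= ((((((a³ · a³) / a⁴) · a²)²) · ((a⁻²)²)) · a²) · a³    [power of a product]
= ((((((a³ · a³) / a⁴)²) · ((a²)²)) · ((a⁻²)²)) · a²) · a³    [power of a product]
= ((((((a³ · a³)²) / ((a⁴)²)) · ((a²)²)) · ((a⁻²)²)) · a²) · a³    [power of a quotient]
= (((((((a³)²) · ((a³)²)) / ((a⁴)²)) · ((a²)²)) · ((a⁻²)²)) · a²) · a³    [power of a product]
= (((((a⁶ · ((a³)²)) / ((a⁴)²)) · ((a²)²)) · ((a⁻²)²)) · a²) · a³    [power of a power]
= (((((a⁶ · a⁶) / ((a⁴)²)) · ((a²)²)) · ((a⁻²)²)) · a²) · a³    [power of a power]
= ((((a¹² / ((a⁴)²)) · ((a²)²)) · ((a⁻²)²)) · a²) · a³    [product of powers]
= ((((a¹² / a⁸) · ((a²)²)) · ((a⁻²)²)) · a²) · a³    [power of a power]
= (((a⁴ · ((a²)²)) · ((a⁻²)²)) · a²) · a³    [quotient of powers]
= (((a⁴ · a⁴) · ((a⁻²)²)) · a²) · a³    [power of a power]
= ((a⁸ · ((a⁻²)²)) · a²) · a³    [product of powers]
= ((a⁸ · a⁻⁴) · a²) · a³    [power of a power]
= (a⁴ · a²) · a³    [product of powers]
= a⁶ · a³    [product of powers]
= a⁹    [product of powers]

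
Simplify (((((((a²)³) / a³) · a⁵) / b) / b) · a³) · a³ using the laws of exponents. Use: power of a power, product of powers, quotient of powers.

(((((((a²)³) / a³) · a⁵) / b) / b) · a³) · a³
= (((((a⁶ / a³) · a⁵) / b) / b) · a³) · a³    [power of a power]
= ((((a³ · a⁵) / b) / b) · a³) · a³    [quotient of powers]
= (((a⁸ / b) / b) · a³) · a³    [product of powers]
= a¹⁴b⁻²    [quotient of powers; product of powers]

a¹⁴b⁻²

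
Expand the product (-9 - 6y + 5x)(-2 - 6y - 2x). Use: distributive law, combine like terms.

(-9 - 6y + 5x)(-2 - 6y - 2x)
= 18 + 54y + 18x + 12y + 36y^2 + 12xy - 10x - 30xy - 10x^2    [distributive law]
= 18 + 66y + 8x + 36y^2 - 18xy - 10x^2    [combine like terms]

18 + 66y + 8x + 36y^2 - 18xy - 10x^2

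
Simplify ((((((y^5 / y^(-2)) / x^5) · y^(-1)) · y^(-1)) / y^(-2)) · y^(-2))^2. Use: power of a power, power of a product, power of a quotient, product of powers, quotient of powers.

x^(-10)y^10

((((((y^5 / y^(-2)) / x^5) · y^(-1)) · y^(-1)) / y^(-2)) · y^(-2))^2
= ((((((y^5 / y^(-2)) / x^5) · y^(-1)) · y^(-1)) / y^(-2))^2) · ((y^(-2))^2)    [power of a product]
= ((((((y^5 / y^(-2)) / x^5) · y^(-1)) · y^(-1))^2) / ((y^(-2))^2)) · ((y^(-2))^2)    [power of a quotient]
= ((((((y^5 / y^(-2)) / x^5) · y^(-1))^2) · ((y^(-1))^2)) / ((y^(-2))^2)) · ((y^(-2))^2)    [power of a product]
= ((((((y^5 / y^(-2)) / x^5)^2) · ((y^(-1))^2)) · ((y^(-1))^2)) / ((y^(-2))^2)) · ((y^(-2))^2)    [power of a product]
= ((((((y^5 / y^(-2))^2) / ((x^5)^2)) · ((y^(-1))^2)) · ((y^(-1))^2)) / ((y^(-2))^2)) · ((y^(-2))^2)    [power of a quotient]
= (((((((y^5)^2) / ((y^(-2))^2)) / ((x^5)^2)) · ((y^(-1))^2)) · ((y^(-1))^2)) / ((y^(-2))^2)) · ((y^(-2))^2)    [power of a quotient]
= (((((y^10 / ((y^(-2))^2)) / ((x^5)^2)) · ((y^(-1))^2)) · ((y^(-1))^2)) / ((y^(-2))^2)) · ((y^(-2))^2)    [power of a power]
= (((((y^10 / y^(-4)) / ((x^5)^2)) · ((y^(-1))^2)) · ((y^(-1))^2)) / ((y^(-2))^2)) · ((y^(-2))^2)    [power of a power]
= ((((y^14 / ((x^5)^2)) · ((y^(-1))^2)) · ((y^(-1))^2)) / ((y^(-2))^2)) · ((y^(-2))^2)    [quotient of powers]
= ((((y^14 / x^10) · ((y^(-1))^2)) · ((y^(-1))^2)) / ((y^(-2))^2)) · ((y^(-2))^2)    [power of a power]
= ((((y^14 / x^10) · y^(-2)) · ((y^(-1))^2)) / ((y^(-2))^2)) · ((y^(-2))^2)    [power of a power]
= ((((y^14 / x^10) · y^(-2)) · y^(-2)) / ((y^(-2))^2)) · ((y^(-2))^2)    [power of a power]
= ((((y^14 / x^10) · y^(-2)) · y^(-2)) / y^(-4)) · ((y^(-2))^2)    [power of a power]
= ((((y^14 / x^10) · y^(-2)) · y^(-2)) / y^(-4)) · y^(-4)    [power of a power]
= x^(-10)y^10    [quotient of powers; product of powers]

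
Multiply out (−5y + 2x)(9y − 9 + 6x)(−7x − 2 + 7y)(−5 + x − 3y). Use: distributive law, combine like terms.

(−5y + 2x)(9y − 9 + 6x)(−7x − 2 + 7y)(−5 + x − 3y)
= (−45y^2 + 45y − 30xy + 18xy − 18x + 12x^2)(−7x − 2 + 7y)(−5 + x − 3y)    [distributive law]
= (−45y^2 + 45y − 12xy − 18x + 12x^2)(−7x − 2 + 7y)(−5 + x − 3y)    [combine like terms]
= (315xy^2 + 90y^2 − 315y^3 − 315xy − 90y + 315y^2 + 84x^2y + 24xy − 84xy^2 + 126x^2 + 36x − 126xy − 84x^3 − 24x^2 + 84x^2y)(−5 + x − 3y)    [distributive law]
= (231xy^2 + 405y^2 − 315y^3 − 417xy − 90y + 168x^2y + 102x^2 + 36x − 84x^3)(−5 + x − 3y)    [combine like terms]
= −1155xy^2 + 231x^2y^2 − 693xy^3 − 2025y^2 + 405xy^2 − 1215y^3 + 1575y^3 − 315xy^3 + 945y^4 + 2085xy − 417x^2y + 1251xy^2 + 450y − 90xy + 270y^2 − 840x^2y + 168x^3y − 504x^2y^2 − 510x^2 + 102x^3 − 306x^2y − 180x + 36x^2 − 108xy + 420x^3 − 84x^4 + 252x^3y    [distributive law]
= 501xy^2 − 273x^2y^2 − 1008xy^3 − 1755y^2 + 360y^3 + 945y^4 + 1887xy − 1563x^2y + 450y + 420x^3y − 474x^2 + 522x^3 − 180x − 84x^4    [combine like terms]

501xy^2 − 273x^2y^2 − 1008xy^3 − 1755y^2 + 360y^3 + 945y^4 + 1887xy − 1563x^2y + 450y + 420x^3y − 474x^2 + 522x^3 − 180x − 84x^4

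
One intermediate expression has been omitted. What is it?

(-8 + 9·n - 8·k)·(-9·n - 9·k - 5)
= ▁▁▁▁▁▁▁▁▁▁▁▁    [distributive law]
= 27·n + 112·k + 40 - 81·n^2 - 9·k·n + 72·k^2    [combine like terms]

By distributive law:

72·n + 72·k + 40 - 81·n^2 - 81·k·n - 45·n + 72·k·n + 72·k^2 + 40·k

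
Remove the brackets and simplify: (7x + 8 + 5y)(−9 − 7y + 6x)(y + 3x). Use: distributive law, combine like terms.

−318xy − 45x^2 − 124xy^2 − 15x^2y + 126x^3 − 72y − 216x − 101y^2 − 35y^3

(7x + 8 + 5y)(−9 − 7y + 6x)(y + 3x)
= (−63x − 49xy + 42x^2 − 72 − 56y + 48x − 45y − 35y^2 + 30xy)(y + 3x)    [distributive law]
= (−15x − 19xy + 42x^2 − 72 − 101y − 35y^2)(y + 3x)    [combine like terms]
= −15xy − 45x^2 − 19xy^2 − 57x^2y + 42x^2y + 126x^3 − 72y − 216x − 101y^2 − 303xy − 35y^3 − 105xy^2    [distributive law]
= −318xy − 45x^2 − 124xy^2 − 15x^2y + 126x^3 − 72y − 216x − 101y^2 − 35y^3    [combine like terms]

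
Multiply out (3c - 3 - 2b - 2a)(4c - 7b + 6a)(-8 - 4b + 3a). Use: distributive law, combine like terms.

-96c^2 - 48bc^2 + 36ac^2 + 280bc + 116b^2c - 127abc - 116ac + 30a^2c + 96c - 168b - 196b^2 + 119ab + 144a + 42a^2 - 56b^3 + 34ab^2 + 54a^2b - 36a^3

(3c - 3 - 2b - 2a)(4c - 7b + 6a)(-8 - 4b + 3a)
= (12c^2 - 21bc + 18ac - 12c + 21b - 18a - 8bc + 14b^2 - 12ab - 8ac + 14ab - 12a^2)(-8 - 4b + 3a)    [distributive law]
= (12c^2 - 29bc + 10ac - 12c + 21b - 18a + 14b^2 + 2ab - 12a^2)(-8 - 4b + 3a)    [combine like terms]
= -96c^2 - 48bc^2 + 36ac^2 + 232bc + 116b^2c - 87abc - 80ac - 40abc + 30a^2c + 96c + 48bc - 36ac - 168b - 84b^2 + 63ab + 144a + 72ab - 54a^2 - 112b^2 - 56b^3 + 42ab^2 - 16ab - 8ab^2 + 6a^2b + 96a^2 + 48a^2b - 36a^3    [distributive law]
= -96c^2 - 48bc^2 + 36ac^2 + 280bc + 116b^2c - 127abc - 116ac + 30a^2c + 96c - 168b - 196b^2 + 119ab + 144a + 42a^2 - 56b^3 + 34ab^2 + 54a^2b - 36a^3    [combine like terms]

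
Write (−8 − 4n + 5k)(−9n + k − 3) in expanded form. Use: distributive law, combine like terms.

(−8 − 4n + 5k)(−9n + k − 3)
= 72n − 8k + 24 + 36n^2 − 4kn + 12n − 45kn + 5k^2 − 15k    [distributive law]
= 84n − 23k + 24 + 36n^2 − 49kn + 5k^2    [combine like terms]

84n − 23k + 24 + 36n^2 − 49kn + 5k^2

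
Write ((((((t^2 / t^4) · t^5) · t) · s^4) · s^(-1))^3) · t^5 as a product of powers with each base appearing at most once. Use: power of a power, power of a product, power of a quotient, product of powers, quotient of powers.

((((((t^2 / t^4) · t^5) · t) · s^4) · s^(-1))^3) · t^5
= ((((((t^2 / t^4) · t^5) · t) · s^4)^3) · ((s^(-1))^3)) · t^5    [power of a product]
= ((((((t^2 / t^4) · t^5) · t)^3) · ((s^4)^3)) · ((s^(-1))^3)) · t^5    [power of a product]
= ((((((t^2 / t^4) · t^5)^3) · (t^3)) · ((s^4)^3)) · ((s^(-1))^3)) · t^5    [power of a product]
= ((((((t^2 / t^4)^3) · ((t^5)^3)) · (t^3)) · ((s^4)^3)) · ((s^(-1))^3)) · t^5    [power of a product]
= (((((((t^2)^3) / ((t^4)^3)) · ((t^5)^3)) · (t^3)) · ((s^4)^3)) · ((s^(-1))^3)) · t^5    [power of a quotient]
= (((((t^6 / ((t^4)^3)) · ((t^5)^3)) · (t^3)) · ((s^4)^3)) · ((s^(-1))^3)) · t^5    [power of a power]
= (((((t^6 / t^12) · ((t^5)^3)) · (t^3)) · ((s^4)^3)) · ((s^(-1))^3)) · t^5    [power of a power]
= ((((t^(-6) · ((t^5)^3)) · (t^3)) · ((s^4)^3)) · ((s^(-1))^3)) · t^5    [quotient of powers]
= ((((t^(-6) · t^15) · (t^3)) · ((s^4)^3)) · ((s^(-1))^3)) · t^5    [power of a power]
= (((t^9 · (t^3)) · ((s^4)^3)) · ((s^(-1))^3)) · t^5    [product of powers]
= ((t^12 · ((s^4)^3)) · ((s^(-1))^3)) · t^5    [product of powers]
= ((t^12 · s^12) · ((s^(-1))^3)) · t^5    [power of a power]
= ((t^12 · s^12) · s^(-3)) · t^5    [power of a power]
= s^9t^17    [product of powers]

s^9t^17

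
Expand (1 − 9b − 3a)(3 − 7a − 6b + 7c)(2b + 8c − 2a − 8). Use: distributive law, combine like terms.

270b − 32c + 122a − 24 − 614ab + 26ac − 136a^2 − 498b^2 + 254bc + 56c^2 + 54ab^2 + 732abc − 120a^2b + 108b^3 + 306b^2c − 504bc^2 + 210a^2c − 42a^3 − 168ac^2

(1 − 9b − 3a)(3 − 7a − 6b + 7c)(2b + 8c − 2a − 8)
= (3 − 7a − 6b + 7c − 27b + 63ab + 54b^2 − 63bc − 9a + 21a^2 + 18ab − 21ac)(2b + 8c − 2a − 8)    [distributive law]
= (3 − 16a − 33b + 7c + 81ab + 54b^2 − 63bc + 21a^2 − 21ac)(2b + 8c − 2a − 8)    [combine like terms]
= 6b + 24c − 6a − 24 − 32ab − 128ac + 32a^2 + 128a − 66b^2 − 264bc + 66ab + 264b + 14bc + 56c^2 − 14ac − 56c + 162ab^2 + 648abc − 162a^2b − 648ab + 108b^3 + 432b^2c − 108ab^2 − 432b^2 − 126b^2c − 504bc^2 + 126abc + 504bc + 42a^2b + 168a^2c − 42a^3 − 168a^2 − 42abc − 168ac^2 + 42a^2c + 168ac    [distributive law]
= 270b − 32c + 122a − 24 − 614ab + 26ac − 136a^2 − 498b^2 + 254bc + 56c^2 + 54ab^2 + 732abc − 120a^2b + 108b^3 + 306b^2c − 504bc^2 + 210a^2c − 42a^3 − 168ac^2    [combine like terms]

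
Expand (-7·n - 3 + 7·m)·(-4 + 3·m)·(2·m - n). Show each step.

93·m·n - 28·n^2 - 63·m^2·n + 21·m·n^2 + 24·m - 12·n - 74·m^2 + 42·m^3

(-7·n - 3 + 7·m)·(-4 + 3·m)·(2·m - n)
= (28·n - 21·m·n + 12 - 9·m - 28·m + 21·m^2)·(2·m - n)    [distributive law]
= (28·n - 21·m·n + 12 - 37·m + 21·m^2)·(2·m - n)    [combine like terms]
= 56·m·n - 28·n^2 - 42·m^2·n + 21·m·n^2 + 24·m - 12·n - 74·m^2 + 37·m·n + 42·m^3 - 21·m^2·n    [distributive law]
= 93·m·n - 28·n^2 - 63·m^2·n + 21·m·n^2 + 24·m - 12·n - 74·m^2 + 42·m^3    [combine like terms]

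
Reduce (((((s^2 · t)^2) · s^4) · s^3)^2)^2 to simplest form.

s^44·t^8

(((((s^2 · t)^2) · s^4) · s^3)^2)^2
= ((((s^2 · t)^2) · s^4) · s^3)^4    [power of a power]
= ((((s^2 · t)^2) · s^4)^4) · ((s^3)^4)    [power of a product]
= ((((s^2 · t)^2)^4) · ((s^4)^4)) · ((s^3)^4)    [power of a product]
= (((s^2 · t)^8) · ((s^4)^4)) · ((s^3)^4)    [power of a power]
= ((((s^2)^8) · (t^8)) · ((s^4)^4)) · ((s^3)^4)    [power of a product]
= ((s^16 · (t^8)) · ((s^4)^4)) · ((s^3)^4)    [power of a power]
= ((s^16 · t^8) · s^16) · ((s^3)^4)    [power of a power]
= ((s^16 · t^8) · s^16) · s^12    [power of a power]
= s^44·t^8    [product of powers]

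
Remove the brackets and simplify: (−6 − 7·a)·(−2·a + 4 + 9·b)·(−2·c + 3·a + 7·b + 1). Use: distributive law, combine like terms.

(−6 − 7·a)·(−2·a + 4 + 9·b)·(−2·c + 3·a + 7·b + 1)
= (12·a − 24 − 54·b + 14·a^2 − 28·a − 63·a·b)·(−2·c + 3·a + 7·b + 1)    [distributive law]
= (−16·a − 24 − 54·b + 14·a^2 − 63·a·b)·(−2·c + 3·a + 7·b + 1)    [combine like terms]
= 32·a·c − 48·a^2 − 112·a·b − 16·a + 48·c − 72·a − 168·b − 24 + 108·b·c − 162·a·b − 378·b^2 − 54·b − 28·a^2·c + 42·a^3 + 98·a^2·b + 14·a^2 + 126·a·b·c − 189·a^2·b − 441·a·b^2 − 63·a·b    [distributive law]
= 32·a·c − 34·a^2 − 337·a·b − 88·a + 48·c − 222·b − 24 + 108·b·c − 378·b^2 − 28·a^2·c + 42·a^3 − 91·a^2·b + 126·a·b·c − 441·a·b^2    [combine like terms]

32·a·c − 34·a^2 − 337·a·b − 88·a + 48·c − 222·b − 24 + 108·b·c − 378·b^2 − 28·a^2·c + 42·a^3 − 91·a^2·b + 126·a·b·c − 441·a·b^2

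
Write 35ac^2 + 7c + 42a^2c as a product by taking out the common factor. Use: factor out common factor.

7c(5ac + 1 + 6a^2)

35ac^2 + 7c + 42a^2c
= 7(5ac^2 + c + 6a^2c)    [factor out 7]
= 7c(5ac + 1 + 6a^2)    [factor out c]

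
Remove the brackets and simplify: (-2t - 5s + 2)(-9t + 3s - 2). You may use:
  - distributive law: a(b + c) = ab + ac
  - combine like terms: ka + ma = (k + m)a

(-2t - 5s + 2)(-9t + 3s - 2)
= 18t^2 - 6st + 4t + 45st - 15s^2 + 10s - 18t + 6s - 4    [distributive law]
= 18t^2 + 39st - 14t - 15s^2 + 16s - 4    [combine like terms]

18t^2 + 39st - 14t - 15s^2 + 16s - 4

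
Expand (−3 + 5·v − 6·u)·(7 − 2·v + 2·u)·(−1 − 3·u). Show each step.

(−3 + 5·v − 6·u)·(7 − 2·v + 2·u)·(−1 − 3·u)
= (−21 + 6·v − 6·u + 35·v − 10·v² + 10·u·v − 42·u + 12·u·v − 12·u²)·(−1 − 3·u)    [distributive law]
= (−21 + 41·v − 48·u − 10·v² + 22·u·v − 12·u²)·(−1 − 3·u)    [combine like terms]
= 21 + 63·u − 41·v − 123·u·v + 48·u + 144·u² + 10·v² + 30·u·v² − 22·u·v − 66·u²·v + 12·u² + 36·u³    [distributive law]
= 21 + 111·u − 41·v − 145·u·v + 156·u² + 10·v² + 30·u·v² − 66·u²·v + 36·u³    [combine like terms]

21 + 111·u − 41·v − 145·u·v + 156·u² + 10·v² + 30·u·v² − 66·u²·v + 36·u³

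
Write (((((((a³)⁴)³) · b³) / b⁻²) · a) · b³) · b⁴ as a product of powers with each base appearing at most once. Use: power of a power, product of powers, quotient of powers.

a³⁷b¹²

(((((((a³)⁴)³) · b³) / b⁻²) · a) · b³) · b⁴
= ((((((a³)¹²) · b³) / b⁻²) · a) · b³) · b⁴    [power of a power]
= ((((a³⁶ · b³) / b⁻²) · a) · b³) · b⁴    [power of a power]
= a³⁷b¹²    [quotient of powers; product of powers]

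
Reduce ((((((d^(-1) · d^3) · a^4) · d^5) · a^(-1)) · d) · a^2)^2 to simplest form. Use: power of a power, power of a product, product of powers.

((((((d^(-1) · d^3) · a^4) · d^5) · a^(-1)) · d) · a^2)^2
= ((((((d^(-1) · d^3) · a^4) · d^5) · a^(-1)) · d)^2) · ((a^2)^2)    [power of a product]
= ((((((d^(-1) · d^3) · a^4) · d^5) · a^(-1))^2) · (d^2)) · ((a^2)^2)    [power of a product]
= ((((((d^(-1) · d^3) · a^4) · d^5)^2) · ((a^(-1))^2)) · (d^2)) · ((a^2)^2)    [power of a product]
= ((((((d^(-1) · d^3) · a^4)^2) · ((d^5)^2)) · ((a^(-1))^2)) · (d^2)) · ((a^2)^2)    [power of a product]
= ((((((d^(-1) · d^3)^2) · ((a^4)^2)) · ((d^5)^2)) · ((a^(-1))^2)) · (d^2)) · ((a^2)^2)    [power of a product]
= (((((((d^(-1))^2) · ((d^3)^2)) · ((a^4)^2)) · ((d^5)^2)) · ((a^(-1))^2)) · (d^2)) · ((a^2)^2)    [power of a product]
= (((((d^(-2) · ((d^3)^2)) · ((a^4)^2)) · ((d^5)^2)) · ((a^(-1))^2)) · (d^2)) · ((a^2)^2)    [power of a power]
= (((((d^(-2) · d^6) · ((a^4)^2)) · ((d^5)^2)) · ((a^(-1))^2)) · (d^2)) · ((a^2)^2)    [power of a power]
= ((((d^4 · ((a^4)^2)) · ((d^5)^2)) · ((a^(-1))^2)) · (d^2)) · ((a^2)^2)    [product of powers]
= ((((d^4 · a^8) · ((d^5)^2)) · ((a^(-1))^2)) · (d^2)) · ((a^2)^2)    [power of a power]
= ((((d^4 · a^8) · d^10) · ((a^(-1))^2)) · (d^2)) · ((a^2)^2)    [power of a power]
= ((((d^4 · a^8) · d^10) · a^(-2)) · (d^2)) · ((a^2)^2)    [power of a power]
= ((((d^4 · a^8) · d^10) · a^(-2)) · d^2) · a^4    [power of a power]
= a^10d^16    [product of powers]

a^10d^16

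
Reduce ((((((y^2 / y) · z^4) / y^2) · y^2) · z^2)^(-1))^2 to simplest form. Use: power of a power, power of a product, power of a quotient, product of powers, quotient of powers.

((((((y^2 / y) · z^4) / y^2) · y^2) · z^2)^(-1))^2
= (((((y^2 / y) · z^4) / y^2) · y^2) · z^2)^(-2)    [power of a power]
= (((((y^2 / y) · z^4) / y^2) · y^2)^(-2)) · ((z^2)^(-2))    [power of a product]
= (((((y^2 / y) · z^4) / y^2)^(-2)) · ((y^2)^(-2))) · ((z^2)^(-2))    [power of a product]
= (((((y^2 / y) · z^4)^(-2)) / ((y^2)^(-2))) · ((y^2)^(-2))) · ((z^2)^(-2))    [power of a quotient]
= (((((y^2 / y)^(-2)) · ((z^4)^(-2))) / ((y^2)^(-2))) · ((y^2)^(-2))) · ((z^2)^(-2))    [power of a product]
= ((((((y^2)^(-2)) / (y^(-2))) · ((z^4)^(-2))) / ((y^2)^(-2))) · ((y^2)^(-2))) · ((z^2)^(-2))    [power of a quotient]
= ((((y^(-4) / (y^(-2))) · ((z^4)^(-2))) / ((y^2)^(-2))) · ((y^2)^(-2))) · ((z^2)^(-2))    [power of a power]
= (((y^(-2) · ((z^4)^(-2))) / ((y^2)^(-2))) · ((y^2)^(-2))) · ((z^2)^(-2))    [quotient of powers]
= (((y^(-2) · z^(-8)) / ((y^2)^(-2))) · ((y^2)^(-2))) · ((z^2)^(-2))    [power of a power]
= (((y^(-2) · z^(-8)) / y^(-4)) · ((y^2)^(-2))) · ((z^2)^(-2))    [power of a power]
= (((y^(-2) · z^(-8)) / y^(-4)) · y^(-4)) · ((z^2)^(-2))    [power of a power]
= (((y^(-2) · z^(-8)) / y^(-4)) · y^(-4)) · z^(-4)    [power of a power]
= y^(-2)z^(-12)    [quotient of powers; product of powers]

y^(-2)z^(-12)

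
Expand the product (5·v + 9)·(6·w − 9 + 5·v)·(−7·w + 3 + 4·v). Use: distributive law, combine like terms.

(5·v + 9)·(6·w − 9 + 5·v)·(−7·w + 3 + 4·v)
= (30·v·w − 45·v + 25·v^2 + 54·w − 81 + 45·v)·(−7·w + 3 + 4·v)    [distributive law]
= (30·v·w + 25·v^2 + 54·w − 81)·(−7·w + 3 + 4·v)    [combine like terms]
= −210·v·w^2 + 90·v·w + 120·v^2·w − 175·v^2·w + 75·v^2 + 100·v^3 − 378·w^2 + 162·w + 216·v·w + 567·w − 243 − 324·v    [distributive law]
= −210·v·w^2 + 306·v·w − 55·v^2·w + 75·v^2 + 100·v^3 − 378·w^2 + 729·w − 243 − 324·v    [combine like terms]

−210·v·w^2 + 306·v·w − 55·v^2·w + 75·v^2 + 100·v^3 − 378·w^2 + 729·w − 243 − 324·v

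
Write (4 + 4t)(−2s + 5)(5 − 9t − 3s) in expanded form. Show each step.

(4 + 4t)(−2s + 5)(5 − 9t − 3s)
= (−8s + 20 − 8st + 20t)(5 − 9t − 3s)    [distributive law]
= −40s + 72st + 24s^2 + 100 − 180t − 60s − 40st + 72st^2 + 24s^2t + 100t − 180t^2 − 60st    [distributive law]
= −100s − 28st + 24s^2 + 100 − 80t + 72st^2 + 24s^2t − 180t^2    [combine like terms]

−100s − 28st + 24s^2 + 100 − 80t + 72st^2 + 24s^2t − 180t^2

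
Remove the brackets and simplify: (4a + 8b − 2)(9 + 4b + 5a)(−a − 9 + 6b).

−206a^2 − 216a − 412ab + 64a^2b + 304ab^2 − 20a^3 − 684b + 96b^2 + 192b^3 + 162

(4a + 8b − 2)(9 + 4b + 5a)(−a − 9 + 6b)
= (36a + 16ab + 20a^2 + 72b + 32b^2 + 40ab − 18 − 8b − 10a)(−a − 9 + 6b)    [distributive law]
= (26a + 56ab + 20a^2 + 64b + 32b^2 − 18)(−a − 9 + 6b)    [combine like terms]
= −26a^2 − 234a + 156ab − 56a^2b − 504ab + 336ab^2 − 20a^3 − 180a^2 + 120a^2b − 64ab − 576b + 384b^2 − 32ab^2 − 288b^2 + 192b^3 + 18a + 162 − 108b    [distributive law]
= −206a^2 − 216a − 412ab + 64a^2b + 304ab^2 − 20a^3 − 684b + 96b^2 + 192b^3 + 162    [combine like terms]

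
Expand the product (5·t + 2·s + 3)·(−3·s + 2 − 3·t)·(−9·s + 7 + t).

183·s²·t − 161·s·t + 114·s·t² + 13·t − 104·t² − 15·t³ + 54·s³ + 3·s² − 89·s + 42

(5·t + 2·s + 3)·(−3·s + 2 − 3·t)·(−9·s + 7 + t)
= (−15·s·t + 10·t − 15·t² − 6·s² + 4·s − 6·s·t − 9·s + 6 − 9·t)·(−9·s + 7 + t)    [distributive law]
= (−21·s·t + t − 15·t² − 6·s² − 5·s + 6)·(−9·s + 7 + t)    [combine like terms]
= 189·s²·t − 147·s·t − 21·s·t² − 9·s·t + 7·t + t² + 135·s·t² − 105·t² − 15·t³ + 54·s³ − 42·s² − 6·s²·t + 45·s² − 35·s − 5·s·t − 54·s + 42 + 6·t    [distributive law]
= 183·s²·t − 161·s·t + 114·s·t² + 13·t − 104·t² − 15·t³ + 54·s³ + 3·s² − 89·s + 42    [combine like terms]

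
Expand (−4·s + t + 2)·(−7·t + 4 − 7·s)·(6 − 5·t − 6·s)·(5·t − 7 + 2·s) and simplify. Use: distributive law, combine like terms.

(−4·s + t + 2)·(−7·t + 4 − 7·s)·(6 − 5·t − 6·s)·(5·t − 7 + 2·s)
= (28·s·t − 16·s + 28·s^2 − 7·t^2 + 4·t − 7·s·t − 14·t + 8 − 14·s)·(6 − 5·t − 6·s)·(5·t − 7 + 2·s)    [distributive law]
= (21·s·t − 30·s + 28·s^2 − 7·t^2 − 10·t + 8)·(6 − 5·t − 6·s)·(5·t − 7 + 2·s)    [combine like terms]
= (126·s·t − 105·s·t^2 − 126·s^2·t − 180·s + 150·s·t + 180·s^2 + 168·s^2 − 140·s^2·t − 168·s^3 − 42·t^2 + 35·t^3 + 42·s·t^2 − 60·t + 50·t^2 + 60·s·t + 48 − 40·t − 48·s)·(5·t − 7 + 2·s)    [distributive law]
= (336·s·t − 63·s·t^2 − 266·s^2·t − 228·s + 348·s^2 − 168·s^3 + 8·t^2 + 35·t^3 − 100·t + 48)·(5·t − 7 + 2·s)    [combine like terms]
= 1680·s·t^2 − 2352·s·t + 672·s^2·t − 315·s·t^3 + 441·s·t^2 − 126·s^2·t^2 − 1330·s^2·t^2 + 1862·s^2·t − 532·s^3·t − 1140·s·t + 1596·s − 456·s^2 + 1740·s^2·t − 2436·s^2 + 696·s^3 − 840·s^3·t + 1176·s^3 − 336·s^4 + 40·t^3 − 56·t^2 + 16·s·t^2 + 175·t^4 − 245·t^3 + 70·s·t^3 − 500·t^2 + 700·t − 200·s·t + 240·t − 336 + 96·s    [distributive law]
= 2137·s·t^2 − 3692·s·t + 4274·s^2·t − 245·s·t^3 − 1456·s^2·t^2 − 1372·s^3·t + 1692·s − 2892·s^2 + 1872·s^3 − 336·s^4 − 205·t^3 − 556·t^2 + 175·t^4 + 940·t − 336    [combine like terms]

2137·s·t^2 − 3692·s·t + 4274·s^2·t − 245·s·t^3 − 1456·s^2·t^2 − 1372·s^3·t + 1692·s − 2892·s^2 + 1872·s^3 − 336·s^4 − 205·t^3 − 556·t^2 + 175·t^4 + 940·t − 336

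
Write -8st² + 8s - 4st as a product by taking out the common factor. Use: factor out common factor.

4s(-2t² + 2 - t)

-8st² + 8s - 4st
= 4(-2st² + 2s - st)    [factor out 4]
= 4s(-2t² + 2 - t)    [factor out s]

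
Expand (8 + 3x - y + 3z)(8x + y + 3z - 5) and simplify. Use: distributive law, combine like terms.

(8 + 3x - y + 3z)(8x + y + 3z - 5)
= 64x + 8y + 24z - 40 + 24x^2 + 3xy + 9xz - 15x - 8xy - y^2 - 3yz + 5y + 24xz + 3yz + 9z^2 - 15z    [distributive law]
= 49x + 13y + 9z - 40 + 24x^2 - 5xy + 33xz - y^2 + 9z^2    [combine like terms]

49x + 13y + 9z - 40 + 24x^2 - 5xy + 33xz - y^2 + 9z^2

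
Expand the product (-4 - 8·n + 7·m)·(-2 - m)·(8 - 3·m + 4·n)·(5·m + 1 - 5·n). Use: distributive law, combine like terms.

216·m + 64 - 160·n - 546·m² + 1296·m·n - 736·n² - 109·m³ - 42·m²·n + 472·m·n² - 320·n³ - 365·m³·n + 420·m²·n² - 160·m·n³ + 105·m⁴

(-4 - 8·n + 7·m)·(-2 - m)·(8 - 3·m + 4·n)·(5·m + 1 - 5·n)
= (8 + 4·m + 16·n + 8·m·n - 14·m - 7·m²)·(8 - 3·m + 4·n)·(5·m + 1 - 5·n)    [distributive law]
= (8 - 10·m + 16·n + 8·m·n - 7·m²)·(8 - 3·m + 4·n)·(5·m + 1 - 5·n)    [combine like terms]
= (64 - 24·m + 32·n - 80·m + 30·m² - 40·m·n + 128·n - 48·m·n + 64·n² + 64·m·n - 24·m²·n + 32·m·n² - 56·m² + 21·m³ - 28·m²·n)·(5·m + 1 - 5·n)    [distributive law]
= (64 - 104·m + 160·n - 26·m² - 24·m·n + 64·n² - 52·m²·n + 32·m·n² + 21·m³)·(5·m + 1 - 5·n)    [combine like terms]
= 320·m + 64 - 320·n - 520·m² - 104·m + 520·m·n + 800·m·n + 160·n - 800·n² - 130·m³ - 26·m² + 130·m²·n - 120·m²·n - 24·m·n + 120·m·n² + 320·m·n² + 64·n² - 320·n³ - 260·m³·n - 52·m²·n + 260·m²·n² + 160·m²·n² + 32·m·n² - 160·m·n³ + 105·m⁴ + 21·m³ - 105·m³·n    [distributive law]
= 216·m + 64 - 160·n - 546·m² + 1296·m·n - 736·n² - 109·m³ - 42·m²·n + 472·m·n² - 320·n³ - 365·m³·n + 420·m²·n² - 160·m·n³ + 105·m⁴    [combine like terms]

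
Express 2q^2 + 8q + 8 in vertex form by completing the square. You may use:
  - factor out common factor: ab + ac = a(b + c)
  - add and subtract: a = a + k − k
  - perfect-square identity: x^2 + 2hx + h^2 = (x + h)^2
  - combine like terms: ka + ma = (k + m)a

2(q + 2)^2

2q^2 + 8q + 8
= 2(q^2 + 4q) + 8    [factor out 2 from the q-terms]
= 2(q^2 + 4q + 4 − 4) + 8    [add and subtract 4 inside the bracket]
= 2(q + 2)^2 − 8 + 8    [perfect-square identity]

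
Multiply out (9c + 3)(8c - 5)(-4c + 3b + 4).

(9c + 3)(8c - 5)(-4c + 3b + 4)
= (72c² - 45c + 24c - 15)(-4c + 3b + 4)    [distributive law]
= (72c² - 21c - 15)(-4c + 3b + 4)    [combine like terms]
= -288c³ + 216bc² + 288c² + 84c² - 63bc - 84c + 60c - 45b - 60    [distributive law]
= -288c³ + 216bc² + 372c² - 63bc - 24c - 45b - 60    [combine like terms]

-288c³ + 216bc² + 372c² - 63bc - 24c - 45b - 60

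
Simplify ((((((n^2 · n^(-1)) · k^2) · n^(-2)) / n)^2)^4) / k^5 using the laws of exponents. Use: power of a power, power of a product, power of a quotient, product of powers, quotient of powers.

((((((n^2 · n^(-1)) · k^2) · n^(-2)) / n)^2)^4) / k^5
= (((((n^2 · n^(-1)) · k^2) · n^(-2)) / n)^8) / k^5    [power of a power]
= (((((n^2 · n^(-1)) · k^2) · n^(-2))^8) / (n^8)) / k^5    [power of a quotient]
= (((((n^2 · n^(-1)) · k^2)^8) · ((n^(-2))^8)) / (n^8)) / k^5    [power of a product]
= (((((n^2 · n^(-1))^8) · ((k^2)^8)) · ((n^(-2))^8)) / (n^8)) / k^5    [power of a product]
= ((((((n^2)^8) · ((n^(-1))^8)) · ((k^2)^8)) · ((n^(-2))^8)) / (n^8)) / k^5    [power of a product]
= ((((n^16 · ((n^(-1))^8)) · ((k^2)^8)) · ((n^(-2))^8)) / (n^8)) / k^5    [power of a power]
= ((((n^16 · n^(-8)) · ((k^2)^8)) · ((n^(-2))^8)) / (n^8)) / k^5    [power of a power]
= (((n^8 · ((k^2)^8)) · ((n^(-2))^8)) / (n^8)) / k^5    [product of powers]
= (((n^8 · k^16) · ((n^(-2))^8)) / (n^8)) / k^5    [power of a power]
= (((n^8 · k^16) · n^(-16)) / (n^8)) / k^5    [power of a power]
= k^11·n^(-16)    [quotient of powers; product of powers]

k^11·n^(-16)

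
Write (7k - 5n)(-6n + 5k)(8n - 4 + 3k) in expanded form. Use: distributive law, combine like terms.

(7k - 5n)(-6n + 5k)(8n - 4 + 3k)
= (-42kn + 35k² + 30n² - 25kn)(8n - 4 + 3k)    [distributive law]
= (-67kn + 35k² + 30n²)(8n - 4 + 3k)    [combine like terms]
= -536kn² + 268kn - 201k²n + 280k²n - 140k² + 105k³ + 240n³ - 120n² + 90kn²    [distributive law]
= -446kn² + 268kn + 79k²n - 140k² + 105k³ + 240n³ - 120n²    [combine like terms]

-446kn² + 268kn + 79k²n - 140k² + 105k³ + 240n³ - 120n²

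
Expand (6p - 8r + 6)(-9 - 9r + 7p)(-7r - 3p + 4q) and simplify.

(6p - 8r + 6)(-9 - 9r + 7p)(-7r - 3p + 4q)
= (-54p - 54pr + 42p² + 72r + 72r² - 56pr - 54 - 54r + 42p)(-7r - 3p + 4q)    [distributive law]
= (-12p - 110pr + 42p² + 18r + 72r² - 54)(-7r - 3p + 4q)    [combine like terms]
= 84pr + 36p² - 48pq + 770pr² + 330p²r - 440pqr - 294p²r - 126p³ + 168p²q - 126r² - 54pr + 72qr - 504r³ - 216pr² + 288qr² + 378r + 162p - 216q    [distributive law]
= 30pr + 36p² - 48pq + 554pr² + 36p²r - 440pqr - 126p³ + 168p²q - 126r² + 72qr - 504r³ + 288qr² + 378r + 162p - 216q    [combine like terms]

30pr + 36p² - 48pq + 554pr² + 36p²r - 440pqr - 126p³ + 168p²q - 126r² + 72qr - 504r³ + 288qr² + 378r + 162p - 216q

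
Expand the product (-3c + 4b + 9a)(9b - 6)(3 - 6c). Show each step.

(-3c + 4b + 9a)(9b - 6)(3 - 6c)
= (-27bc + 18c + 36b^2 - 24b + 81ab - 54a)(3 - 6c)    [distributive law]
= -81bc + 162bc^2 + 54c - 108c^2 + 108b^2 - 216b^2c - 72b + 144bc + 243ab - 486abc - 162a + 324ac    [distributive law]
= 63bc + 162bc^2 + 54c - 108c^2 + 108b^2 - 216b^2c - 72b + 243ab - 486abc - 162a + 324ac    [combine like terms]

63bc + 162bc^2 + 54c - 108c^2 + 108b^2 - 216b^2c - 72b + 243ab - 486abc - 162a + 324ac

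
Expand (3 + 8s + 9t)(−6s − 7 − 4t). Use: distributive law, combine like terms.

−74s − 21 − 75t − 48s^2 − 86st − 36t^2

(3 + 8s + 9t)(−6s − 7 − 4t)
= −18s − 21 − 12t − 48s^2 − 56s − 32st − 54st − 63t − 36t^2    [distributive law]
= −74s − 21 − 75t − 48s^2 − 86st − 36t^2    [combine like terms]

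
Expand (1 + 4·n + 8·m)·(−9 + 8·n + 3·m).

(1 + 4·n + 8·m)·(−9 + 8·n + 3·m)
= −9 + 8·n + 3·m − 36·n + 32·n^2 + 12·m·n − 72·m + 64·m·n + 24·m^2    [distributive law]
= −9 − 28·n − 69·m + 32·n^2 + 76·m·n + 24·m^2    [combine like terms]

−9 − 28·n − 69·m + 32·n^2 + 76·m·n + 24·m^2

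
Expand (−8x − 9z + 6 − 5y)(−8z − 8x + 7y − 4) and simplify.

(−8x − 9z + 6 − 5y)(−8z − 8x + 7y − 4)
= 64xz + 64x^2 − 56xy + 32x + 72z^2 + 72xz − 63yz + 36z − 48z − 48x + 42y − 24 + 40yz + 40xy − 35y^2 + 20y    [distributive law]
= 136xz + 64x^2 − 16xy − 16x + 72z^2 − 23yz − 12z + 62y − 24 − 35y^2    [combine like terms]

136xz + 64x^2 − 16xy − 16x + 72z^2 − 23yz − 12z + 62y − 24 − 35y^2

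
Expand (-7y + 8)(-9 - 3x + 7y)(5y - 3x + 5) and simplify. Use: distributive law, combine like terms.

(-7y + 8)(-9 - 3x + 7y)(5y - 3x + 5)
= (63y + 21xy - 49y^2 - 72 - 24x + 56y)(5y - 3x + 5)    [distributive law]
= (119y + 21xy - 49y^2 - 72 - 24x)(5y - 3x + 5)    [combine like terms]
= 595y^2 - 357xy + 595y + 105xy^2 - 63x^2y + 105xy - 245y^3 + 147xy^2 - 245y^2 - 360y + 216x - 360 - 120xy + 72x^2 - 120x    [distributive law]
= 350y^2 - 372xy + 235y + 252xy^2 - 63x^2y - 245y^3 + 96x - 360 + 72x^2    [combine like terms]

350y^2 - 372xy + 235y + 252xy^2 - 63x^2y - 245y^3 + 96x - 360 + 72x^2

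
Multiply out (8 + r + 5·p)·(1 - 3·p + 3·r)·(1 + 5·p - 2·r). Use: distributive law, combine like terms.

8 + 21·p + 9·r - 110·p² + 175·p·r - 47·r² + 90·p²·r - 9·p·r² - 6·r³ - 75·p³

(8 + r + 5·p)·(1 - 3·p + 3·r)·(1 + 5·p - 2·r)
= (8 - 24·p + 24·r + r - 3·p·r + 3·r² + 5·p - 15·p² + 15·p·r)·(1 + 5·p - 2·r)    [distributive law]
= (8 - 19·p + 25·r + 12·p·r + 3·r² - 15·p²)·(1 + 5·p - 2·r)    [combine like terms]
= 8 + 40·p - 16·r - 19·p - 95·p² + 38·p·r + 25·r + 125·p·r - 50·r² + 12·p·r + 60·p²·r - 24·p·r² + 3·r² + 15·p·r² - 6·r³ - 15·p² - 75·p³ + 30·p²·r    [distributive law]
= 8 + 21·p + 9·r - 110·p² + 175·p·r - 47·r² + 90·p²·r - 9·p·r² - 6·r³ - 75·p³    [combine like terms]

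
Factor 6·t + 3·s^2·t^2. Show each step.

6·t + 3·s^2·t^2
= 3(2·t + s^2·t^2)    [factor out 3]
= 3·t(2 + s^2·t)    [factor out t]

3·t(2 + s^2·t)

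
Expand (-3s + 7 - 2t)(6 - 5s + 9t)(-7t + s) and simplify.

422st - 53s^2 - 122s^2t + 15s^3 + 101st^2 - 294t + 42s - 357t^2 + 126t^3

(-3s + 7 - 2t)(6 - 5s + 9t)(-7t + s)
= (-18s + 15s^2 - 27st + 42 - 35s + 63t - 12t + 10st - 18t^2)(-7t + s)    [distributive law]
= (-53s + 15s^2 - 17st + 42 + 51t - 18t^2)(-7t + s)    [combine like terms]
= 371st - 53s^2 - 105s^2t + 15s^3 + 119st^2 - 17s^2t - 294t + 42s - 357t^2 + 51st + 126t^3 - 18st^2    [distributive law]
= 422st - 53s^2 - 122s^2t + 15s^3 + 101st^2 - 294t + 42s - 357t^2 + 126t^3    [combine like terms]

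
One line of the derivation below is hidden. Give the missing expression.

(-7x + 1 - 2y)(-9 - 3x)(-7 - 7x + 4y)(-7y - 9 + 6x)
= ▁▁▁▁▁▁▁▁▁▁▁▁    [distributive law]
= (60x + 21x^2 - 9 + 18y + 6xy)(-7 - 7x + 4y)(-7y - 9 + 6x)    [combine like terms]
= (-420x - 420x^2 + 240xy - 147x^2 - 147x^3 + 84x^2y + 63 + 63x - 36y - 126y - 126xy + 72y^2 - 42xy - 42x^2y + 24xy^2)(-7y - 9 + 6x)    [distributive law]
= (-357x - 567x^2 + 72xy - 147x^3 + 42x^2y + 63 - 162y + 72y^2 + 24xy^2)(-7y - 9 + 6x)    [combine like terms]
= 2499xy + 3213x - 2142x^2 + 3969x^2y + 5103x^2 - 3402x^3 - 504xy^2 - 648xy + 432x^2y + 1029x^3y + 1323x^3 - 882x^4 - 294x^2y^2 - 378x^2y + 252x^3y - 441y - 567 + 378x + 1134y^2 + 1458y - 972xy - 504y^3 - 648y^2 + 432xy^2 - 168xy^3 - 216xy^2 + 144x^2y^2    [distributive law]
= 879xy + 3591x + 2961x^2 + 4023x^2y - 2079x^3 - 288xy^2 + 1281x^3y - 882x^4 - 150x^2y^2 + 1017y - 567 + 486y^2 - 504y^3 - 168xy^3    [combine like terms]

By distributive law:

(63x + 21x^2 - 9 - 3x + 18y + 6xy)(-7 - 7x + 4y)(-7y - 9 + 6x)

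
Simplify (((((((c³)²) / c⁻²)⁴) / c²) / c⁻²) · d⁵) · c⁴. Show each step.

(((((((c³)²) / c⁻²)⁴) / c²) / c⁻²) · d⁵) · c⁴
= (((((((c³)²)⁴) / ((c⁻²)⁴)) / c²) / c⁻²) · d⁵) · c⁴    [power of a quotient]
= ((((((c³)⁸) / ((c⁻²)⁴)) / c²) / c⁻²) · d⁵) · c⁴    [power of a power]
= ((((c²⁴ / ((c⁻²)⁴)) / c²) / c⁻²) · d⁵) · c⁴    [power of a power]
= ((((c²⁴ / c⁻⁸) / c²) / c⁻²) · d⁵) · c⁴    [power of a power]
= (((c³² / c²) / c⁻²) · d⁵) · c⁴    [quotient of powers]
= ((c³⁰ / c⁻²) · d⁵) · c⁴    [quotient of powers]
= (c³² · d⁵) · c⁴    [quotient of powers]
= c³⁶d⁵    [product of powers]

c³⁶d⁵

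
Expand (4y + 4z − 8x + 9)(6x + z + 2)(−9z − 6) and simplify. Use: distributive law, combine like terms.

(4y + 4z − 8x + 9)(6x + z + 2)(−9z − 6)
= (24xy + 4yz + 8y + 24xz + 4z^2 + 8z − 48x^2 − 8xz − 16x + 54x + 9z + 18)(−9z − 6)    [distributive law]
= (24xy + 4yz + 8y + 16xz + 4z^2 + 17z − 48x^2 + 38x + 18)(−9z − 6)    [combine like terms]
= −216xyz − 144xy − 36yz^2 − 24yz − 72yz − 48y − 144xz^2 − 96xz − 36z^3 − 24z^2 − 153z^2 − 102z + 432x^2z + 288x^2 − 342xz − 228x − 162z − 108    [distributive law]
= −216xyz − 144xy − 36yz^2 − 96yz − 48y − 144xz^2 − 438xz − 36z^3 − 177z^2 − 264z + 432x^2z + 288x^2 − 228x − 108    [combine like terms]

−216xyz − 144xy − 36yz^2 − 96yz − 48y − 144xz^2 − 438xz − 36z^3 − 177z^2 − 264z + 432x^2z + 288x^2 − 228x − 108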